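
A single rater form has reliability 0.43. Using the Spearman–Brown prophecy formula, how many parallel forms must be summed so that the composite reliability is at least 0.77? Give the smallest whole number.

k ≥ ρ*(1−ρ₁)/(ρ₁(1−ρ*)) = 0.77·0.57 / (0.43·0.23) = 4.438.
Smallest integer k = 5.

5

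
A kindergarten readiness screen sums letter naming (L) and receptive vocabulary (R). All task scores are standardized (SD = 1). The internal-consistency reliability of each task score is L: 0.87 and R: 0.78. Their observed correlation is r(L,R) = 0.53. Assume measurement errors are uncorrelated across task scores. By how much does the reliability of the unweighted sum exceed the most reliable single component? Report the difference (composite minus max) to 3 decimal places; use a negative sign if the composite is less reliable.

0.016

Var(sum) = 2 + 1.06 = 3.06; true-score variance = 1.65 + 1.06 = 2.71; composite reliability = 0.8856.
Max component reliability = 0.8700.
Difference = 0.8856 − 0.8700 = 0.016.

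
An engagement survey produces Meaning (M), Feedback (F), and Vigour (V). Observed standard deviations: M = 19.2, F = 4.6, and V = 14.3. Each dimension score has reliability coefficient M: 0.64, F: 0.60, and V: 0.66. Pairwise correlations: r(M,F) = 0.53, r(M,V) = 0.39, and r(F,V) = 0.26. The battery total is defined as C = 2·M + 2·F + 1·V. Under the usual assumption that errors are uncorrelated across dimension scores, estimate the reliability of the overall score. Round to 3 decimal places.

Var(C) = 2²·19.2² + 2²·4.6² + 14.3² + 2·[4·19.2·4.6·0.53 + 2·19.2·14.3·0.39 + 2·4.6·14.3·0.26] = 1763.69 + 871.202 = 2634.89.
Under uncorrelated errors the observed covariances equal the true-score covariances, so only the own-variance terms attenuate.
True-score variance = [2²·19.2²·0.64 + 2²·4.6²·0.60 + 14.3²·0.66] + 871.202 = 1129.47 + 871.202 = 2000.67.
Reliability = 2000.67 / 2634.89 = 0.759.

0.759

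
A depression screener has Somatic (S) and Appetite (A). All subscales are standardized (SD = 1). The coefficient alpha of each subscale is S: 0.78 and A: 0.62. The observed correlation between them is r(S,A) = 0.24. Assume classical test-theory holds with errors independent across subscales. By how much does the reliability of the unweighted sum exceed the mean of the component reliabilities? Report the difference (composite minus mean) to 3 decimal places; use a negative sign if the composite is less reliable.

0.058

Var(sum) = 2 + 0.48 = 2.48; true-score variance = 1.4 + 0.48 = 1.88; composite reliability = 0.7581.
Mean component reliability = 0.7000.
Difference = 0.7581 − 0.7000 = 0.058.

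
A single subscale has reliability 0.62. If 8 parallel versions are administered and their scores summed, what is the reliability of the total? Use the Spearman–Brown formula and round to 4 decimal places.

0.9288

ρ_k = kρ / (1 + (k−1)ρ) = 8·0.62 / (1 + 7·0.62) = 4.960 / 5.340 = 0.9288.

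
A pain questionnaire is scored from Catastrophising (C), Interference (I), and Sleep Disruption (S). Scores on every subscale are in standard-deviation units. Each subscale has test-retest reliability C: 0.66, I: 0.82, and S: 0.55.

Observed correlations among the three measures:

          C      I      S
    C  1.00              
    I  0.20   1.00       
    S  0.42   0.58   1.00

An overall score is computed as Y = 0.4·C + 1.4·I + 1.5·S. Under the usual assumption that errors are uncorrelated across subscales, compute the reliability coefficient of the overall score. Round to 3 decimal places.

Var(Y) = 0.4² + 1.4² + 1.5² + 2·[0.56·0.20 + 0.6·0.42 + 2.1·0.58] = 4.37 + 3.164 = 7.534.
Under uncorrelated errors the observed covariances equal the true-score covariances, so only the own-variance terms attenuate.
True-score variance = [0.4²·0.66 + 1.4²·0.82 + 1.5²·0.55] + 3.164 = 2.9503 + 3.164 = 6.1143.
Reliability = 6.1143 / 7.534 = 0.812.

0.812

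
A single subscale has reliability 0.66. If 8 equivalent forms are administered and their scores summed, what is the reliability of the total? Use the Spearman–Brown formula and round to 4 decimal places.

ρ_k = kρ / (1 + (k−1)ρ) = 8·0.66 / (1 + 7·0.66) = 5.280 / 5.620 = 0.9395.

0.9395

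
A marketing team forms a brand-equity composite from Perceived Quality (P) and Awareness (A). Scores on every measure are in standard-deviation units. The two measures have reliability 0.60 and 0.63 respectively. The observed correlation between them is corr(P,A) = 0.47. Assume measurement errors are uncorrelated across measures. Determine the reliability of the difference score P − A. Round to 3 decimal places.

Var(P−A) = 1 + 1 − 2·0.47 = 2 − 0.94 = 1.06.
Under uncorrelated errors the observed covariances equal the true-score covariances, so only the own-variance terms attenuate.
True-score variance = [0.60 + 0.63] − 0.94 = 1.23 − 0.94 = 0.29.
Reliability = 0.29 / 1.06 = 0.274.

0.274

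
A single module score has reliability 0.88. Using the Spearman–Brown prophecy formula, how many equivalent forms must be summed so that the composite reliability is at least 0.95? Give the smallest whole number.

k ≥ ρ*(1−ρ₁)/(ρ₁(1−ρ*)) = 0.95·0.12 / (0.88·0.05) = 2.591.
Smallest integer k = 3.

3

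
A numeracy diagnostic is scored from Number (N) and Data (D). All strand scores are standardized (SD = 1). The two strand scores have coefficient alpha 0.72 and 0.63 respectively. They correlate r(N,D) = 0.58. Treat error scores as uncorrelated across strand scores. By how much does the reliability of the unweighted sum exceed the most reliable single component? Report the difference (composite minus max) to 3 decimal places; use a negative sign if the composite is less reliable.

Var(sum) = 2 + 1.16 = 3.16; true-score variance = 1.35 + 1.16 = 2.51; composite reliability = 0.7943.
Max component reliability = 0.7200.
Difference = 0.7943 − 0.7200 = 0.074.

0.074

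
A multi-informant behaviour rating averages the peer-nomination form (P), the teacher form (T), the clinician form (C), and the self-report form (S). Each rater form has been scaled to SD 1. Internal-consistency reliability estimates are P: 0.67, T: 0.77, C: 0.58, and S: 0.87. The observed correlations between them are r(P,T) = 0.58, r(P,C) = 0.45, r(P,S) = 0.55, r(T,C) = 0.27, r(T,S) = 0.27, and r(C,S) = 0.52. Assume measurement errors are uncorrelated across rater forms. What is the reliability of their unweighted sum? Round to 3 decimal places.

Var(P+T+C+S) = 4 + 2·[0.58 + 0.45 + 0.55 + 0.27 + 0.27 + 0.52] = 4 + 5.28 = 9.28.
Because errors are independent across components, Cov(Tᵢ,Tⱼ) = Cov(Xᵢ,Xⱼ); the off-diagonal part of the true-score variance is the same as above.
True-score variance = [0.67 + 0.77 + 0.58 + 0.87] + 5.28 = 2.89 + 5.28 = 8.17.
Reliability = 8.17 / 9.28 = 0.880.

0.880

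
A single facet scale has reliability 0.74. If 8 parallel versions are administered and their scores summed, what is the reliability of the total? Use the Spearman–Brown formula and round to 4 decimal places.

ρ_k = kρ / (1 + (k−1)ρ) = 8·0.74 / (1 + 7·0.74) = 5.920 / 6.180 = 0.9579.

0.9579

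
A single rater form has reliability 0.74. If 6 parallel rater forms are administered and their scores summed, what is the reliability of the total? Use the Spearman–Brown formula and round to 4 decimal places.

0.9447

ρ_k = kρ / (1 + (k−1)ρ) = 6·0.74 / (1 + 5·0.74) = 4.440 / 4.700 = 0.9447.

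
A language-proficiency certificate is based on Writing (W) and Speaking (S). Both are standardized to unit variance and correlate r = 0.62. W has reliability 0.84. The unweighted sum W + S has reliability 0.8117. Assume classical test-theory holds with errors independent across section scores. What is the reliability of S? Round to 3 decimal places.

Var(W+S) = 2 + 2·0.62 = 3.240.
True-score variance = ρ_W + ρ_S + 2·0.62, so 0.8117 = (0.84 + ρ_S + 1.24) / 3.240.
ρ_S = 0.8117·3.240 − 0.84 − 1.24 = 0.550.

0.550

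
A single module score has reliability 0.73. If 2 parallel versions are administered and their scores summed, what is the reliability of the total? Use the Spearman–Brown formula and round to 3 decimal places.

0.844

ρ_k = kρ / (1 + (k−1)ρ) = 2·0.73 / (1 + 1·0.73) = 1.460 / 1.730 = 0.844.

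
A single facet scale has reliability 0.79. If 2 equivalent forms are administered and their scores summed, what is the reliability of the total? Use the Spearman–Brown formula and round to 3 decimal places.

0.883

ρ_k = kρ / (1 + (k−1)ρ) = 2·0.79 / (1 + 1·0.79) = 1.580 / 1.790 = 0.883.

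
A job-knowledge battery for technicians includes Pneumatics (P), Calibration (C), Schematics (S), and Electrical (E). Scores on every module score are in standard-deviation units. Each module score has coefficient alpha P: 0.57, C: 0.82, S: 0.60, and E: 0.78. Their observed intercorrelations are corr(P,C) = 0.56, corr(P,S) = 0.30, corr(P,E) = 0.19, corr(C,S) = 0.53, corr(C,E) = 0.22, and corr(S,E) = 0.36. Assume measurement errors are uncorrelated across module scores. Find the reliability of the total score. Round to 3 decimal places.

Var(P+C+S+E) = 4 + 2·[0.56 + 0.30 + 0.19 + 0.53 + 0.22 + 0.36] = 4 + 4.32 = 8.32.
Under uncorrelated errors the observed covariances equal the true-score covariances, so only the own-variance terms attenuate.
True-score variance = [0.57 + 0.82 + 0.60 + 0.78] + 4.32 = 2.77 + 4.32 = 7.09.
Reliability = 7.09 / 8.32 = 0.852.

0.852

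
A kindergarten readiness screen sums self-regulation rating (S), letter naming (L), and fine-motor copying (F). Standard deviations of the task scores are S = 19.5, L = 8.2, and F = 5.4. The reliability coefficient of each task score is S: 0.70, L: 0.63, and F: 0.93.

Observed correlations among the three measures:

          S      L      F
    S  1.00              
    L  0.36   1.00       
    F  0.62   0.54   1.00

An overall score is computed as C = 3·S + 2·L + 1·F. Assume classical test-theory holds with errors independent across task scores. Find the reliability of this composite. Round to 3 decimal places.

0.770

Var(C) = 3²·19.5² + 2²·8.2² + 5.4² + 2·[6·19.5·8.2·0.36 + 3·19.5·5.4·0.62 + 2·8.2·5.4·0.54] = 3720.37 + 1178.13 = 4898.5.
Because errors are independent across components, Cov(Tᵢ,Tⱼ) = Cov(Xᵢ,Xⱼ); the off-diagonal part of the true-score variance is the same as above.
True-score variance = [3²·19.5²·0.70 + 2²·8.2²·0.63 + 5.4²·0.93] + 1178.13 = 2592.14 + 1178.13 = 3770.27.
Reliability = 3770.27 / 4898.5 = 0.770.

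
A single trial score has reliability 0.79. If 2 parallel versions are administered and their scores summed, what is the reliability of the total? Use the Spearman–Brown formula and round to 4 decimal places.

ρ_k = kρ / (1 + (k−1)ρ) = 2·0.79 / (1 + 1·0.79) = 1.580 / 1.790 = 0.8827.

0.8827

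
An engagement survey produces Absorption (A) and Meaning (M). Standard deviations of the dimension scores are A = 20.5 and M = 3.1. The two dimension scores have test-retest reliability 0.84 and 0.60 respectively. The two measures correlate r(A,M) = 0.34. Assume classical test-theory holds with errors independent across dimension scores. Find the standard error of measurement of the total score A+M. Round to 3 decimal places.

8.431

Var(total) = 429.86 + 43.214 = 473.074.
True-score variance = 358.776 + 43.214 = 401.99, so reliability = 0.8497.
Error variance = 473.074 − 401.99 = 71.084; SEM = √71.084 = 8.431.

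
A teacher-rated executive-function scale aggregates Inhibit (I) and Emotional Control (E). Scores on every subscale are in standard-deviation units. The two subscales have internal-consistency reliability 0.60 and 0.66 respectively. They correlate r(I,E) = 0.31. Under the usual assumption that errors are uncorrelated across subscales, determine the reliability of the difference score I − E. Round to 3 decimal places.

0.464

Var(I−E) = 1 + 1 − 2·0.31 = 2 − 0.62 = 1.38.
With uncorrelated errors the cross-covariances are all true-score covariance, so they carry over unchanged; only the diagonal terms shrink to ρᵢσᵢ².
True-score variance = [0.60 + 0.66] − 0.62 = 1.26 − 0.62 = 0.64.
Reliability = 0.64 / 1.38 = 0.464.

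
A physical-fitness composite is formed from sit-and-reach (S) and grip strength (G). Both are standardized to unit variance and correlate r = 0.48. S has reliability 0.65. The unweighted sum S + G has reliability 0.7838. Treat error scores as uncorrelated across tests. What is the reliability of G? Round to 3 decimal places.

Var(S+G) = 2 + 2·0.48 = 2.960.
True-score variance = ρ_S + ρ_G + 2·0.48, so 0.7838 = (0.65 + ρ_G + 0.96) / 2.960.
ρ_G = 0.7838·2.960 − 0.65 − 0.96 = 0.710.

0.710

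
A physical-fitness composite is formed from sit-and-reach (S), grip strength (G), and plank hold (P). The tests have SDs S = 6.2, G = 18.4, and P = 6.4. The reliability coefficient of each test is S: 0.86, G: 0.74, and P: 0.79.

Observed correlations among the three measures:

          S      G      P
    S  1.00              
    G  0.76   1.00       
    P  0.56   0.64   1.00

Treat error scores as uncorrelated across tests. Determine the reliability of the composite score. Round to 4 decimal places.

Var(S+G+P) = 6.2² + 18.4² + 6.4² + 2·[6.2·18.4·0.76 + 6.2·6.4·0.56 + 18.4·6.4·0.64] = 417.96 + 368.576 = 786.536.
Because errors are independent across components, Cov(Tᵢ,Tⱼ) = Cov(Xᵢ,Xⱼ); the off-diagonal part of the true-score variance is the same as above.
True-score variance = [6.2²·0.86 + 18.4²·0.74 + 6.4²·0.79] + 368.576 = 315.951 + 368.576 = 684.527.
Reliability = 684.527 / 786.536 = 0.8703.

0.8703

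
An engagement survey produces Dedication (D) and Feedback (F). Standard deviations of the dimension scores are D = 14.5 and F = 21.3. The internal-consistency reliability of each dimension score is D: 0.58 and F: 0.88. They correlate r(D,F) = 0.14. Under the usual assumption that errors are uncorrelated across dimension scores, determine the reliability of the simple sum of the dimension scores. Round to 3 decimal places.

Var(D+F) = 14.5² + 21.3² + 2·[14.5·21.3·0.14] = 663.94 + 86.478 = 750.418.
Because errors are independent across components, Cov(Tᵢ,Tⱼ) = Cov(Xᵢ,Xⱼ); the off-diagonal part of the true-score variance is the same as above.
True-score variance = [14.5²·0.58 + 21.3²·0.88] + 86.478 = 521.192 + 86.478 = 607.67.
Reliability = 607.67 / 750.418 = 0.810.

0.810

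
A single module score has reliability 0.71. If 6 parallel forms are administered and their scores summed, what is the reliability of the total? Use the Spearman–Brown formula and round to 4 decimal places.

ρ_k = kρ / (1 + (k−1)ρ) = 6·0.71 / (1 + 5·0.71) = 4.260 / 4.550 = 0.9363.

0.9363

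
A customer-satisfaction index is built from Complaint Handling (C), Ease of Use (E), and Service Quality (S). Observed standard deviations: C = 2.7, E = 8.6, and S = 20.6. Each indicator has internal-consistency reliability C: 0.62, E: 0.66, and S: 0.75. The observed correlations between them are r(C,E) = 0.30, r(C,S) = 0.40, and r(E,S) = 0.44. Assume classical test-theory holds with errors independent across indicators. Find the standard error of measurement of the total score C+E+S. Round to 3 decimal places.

11.576

Var(total) = 505.61 + 214.329 = 719.939.
True-score variance = 371.603 + 214.329 = 585.932, so reliability = 0.8139.
Error variance = 719.939 − 585.932 = 134.007; SEM = √134.007 = 11.576.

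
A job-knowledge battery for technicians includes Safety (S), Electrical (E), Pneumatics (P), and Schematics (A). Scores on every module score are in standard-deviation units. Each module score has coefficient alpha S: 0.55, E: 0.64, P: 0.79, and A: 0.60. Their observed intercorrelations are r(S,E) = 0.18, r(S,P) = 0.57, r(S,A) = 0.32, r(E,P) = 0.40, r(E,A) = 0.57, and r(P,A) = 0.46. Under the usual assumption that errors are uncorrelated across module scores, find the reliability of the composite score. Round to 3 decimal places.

Var(S+E+P+A) = 4 + 2·[0.18 + 0.57 + 0.32 + 0.40 + 0.57 + 0.46] = 4 + 5 = 9.
Because errors are independent across components, Cov(Tᵢ,Tⱼ) = Cov(Xᵢ,Xⱼ); the off-diagonal part of the true-score variance is the same as above.
True-score variance = [0.55 + 0.64 + 0.79 + 0.60] + 5 = 2.58 + 5 = 7.58.
Reliability = 7.58 / 9 = 0.842.

0.842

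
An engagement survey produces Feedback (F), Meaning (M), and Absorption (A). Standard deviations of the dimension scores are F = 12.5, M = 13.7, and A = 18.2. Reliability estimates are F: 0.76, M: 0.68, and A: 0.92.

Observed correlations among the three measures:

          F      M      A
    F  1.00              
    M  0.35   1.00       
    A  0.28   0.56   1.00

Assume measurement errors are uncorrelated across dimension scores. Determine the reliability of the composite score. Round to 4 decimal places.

0.8968

Var(F+M+A) = 12.5² + 13.7² + 18.2² + 2·[12.5·13.7·0.35 + 12.5·18.2·0.28 + 13.7·18.2·0.56] = 675.18 + 526.536 = 1201.72.
With uncorrelated errors the cross-covariances are all true-score covariance, so they carry over unchanged; only the diagonal terms shrink to ρᵢσᵢ².
True-score variance = [12.5²·0.76 + 13.7²·0.68 + 18.2²·0.92] + 526.536 = 551.12 + 526.536 = 1077.66.
Reliability = 1077.66 / 1201.72 = 0.8968.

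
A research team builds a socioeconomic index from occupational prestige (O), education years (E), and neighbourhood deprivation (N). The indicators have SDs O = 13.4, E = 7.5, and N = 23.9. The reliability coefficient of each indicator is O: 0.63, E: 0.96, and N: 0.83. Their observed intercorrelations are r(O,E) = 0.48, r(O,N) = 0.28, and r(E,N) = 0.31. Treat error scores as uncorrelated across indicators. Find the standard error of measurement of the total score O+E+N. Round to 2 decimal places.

12.88

Var(total) = 807.02 + 386.961 = 1193.98.
True-score variance = 641.227 + 386.961 = 1028.19, so reliability = 0.8611.
Error variance = 1193.98 − 1028.19 = 165.793; SEM = √165.793 = 12.88.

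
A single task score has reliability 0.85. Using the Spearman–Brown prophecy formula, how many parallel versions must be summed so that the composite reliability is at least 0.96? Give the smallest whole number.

5

k ≥ ρ*(1−ρ₁)/(ρ₁(1−ρ*)) = 0.96·0.15 / (0.85·0.04) = 4.235.
Smallest integer k = 5.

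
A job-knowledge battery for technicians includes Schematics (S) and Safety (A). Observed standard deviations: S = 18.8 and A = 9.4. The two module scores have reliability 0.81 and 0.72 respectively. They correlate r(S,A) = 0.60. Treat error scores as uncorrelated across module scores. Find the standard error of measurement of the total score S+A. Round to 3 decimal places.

9.586

Var(total) = 441.8 + 212.064 = 653.864.
True-score variance = 349.906 + 212.064 = 561.97, so reliability = 0.8595.
Error variance = 653.864 − 561.97 = 91.8944; SEM = √91.8944 = 9.586.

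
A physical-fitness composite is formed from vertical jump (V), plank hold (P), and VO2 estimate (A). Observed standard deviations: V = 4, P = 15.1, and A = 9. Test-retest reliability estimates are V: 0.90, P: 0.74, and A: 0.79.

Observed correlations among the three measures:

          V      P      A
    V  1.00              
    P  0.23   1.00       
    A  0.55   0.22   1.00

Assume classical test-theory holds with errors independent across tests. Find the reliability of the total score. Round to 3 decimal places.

0.828

Var(V+P+A) = 4² + 15.1² + 9² + 2·[4·15.1·0.23 + 4·9·0.55 + 15.1·9·0.22] = 325.01 + 127.18 = 452.19.
Under uncorrelated errors the observed covariances equal the true-score covariances, so only the own-variance terms attenuate.
True-score variance = [4²·0.90 + 15.1²·0.74 + 9²·0.79] + 127.18 = 247.117 + 127.18 = 374.297.
Reliability = 374.297 / 452.19 = 0.828.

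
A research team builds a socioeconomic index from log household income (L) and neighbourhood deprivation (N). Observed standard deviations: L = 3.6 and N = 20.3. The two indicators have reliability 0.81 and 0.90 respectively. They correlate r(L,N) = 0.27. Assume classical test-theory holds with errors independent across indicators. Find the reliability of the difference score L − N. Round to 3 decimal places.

Var(L−N) = 3.6² + 20.3² − 2·3.6·20.3·0.27 = 425.05 − 39.4632 = 385.587.
Because errors are independent across components, Cov(Tᵢ,Tⱼ) = Cov(Xᵢ,Xⱼ); the off-diagonal part of the true-score variance is the same as above.
True-score variance = [3.6²·0.81 + 20.3²·0.90] − 39.4632 = 381.379 − 39.4632 = 341.915.
Reliability = 341.915 / 385.587 = 0.887.

0.887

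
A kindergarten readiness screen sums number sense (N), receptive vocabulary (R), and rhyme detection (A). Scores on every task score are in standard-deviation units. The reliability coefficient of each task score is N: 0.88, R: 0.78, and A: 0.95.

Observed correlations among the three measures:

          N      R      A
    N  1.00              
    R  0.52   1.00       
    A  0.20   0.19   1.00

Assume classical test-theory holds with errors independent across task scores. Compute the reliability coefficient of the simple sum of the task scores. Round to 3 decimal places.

0.919

Var(N+R+A) = 3 + 2·[0.52 + 0.20 + 0.19] = 3 + 1.82 = 4.82.
Under uncorrelated errors the observed covariances equal the true-score covariances, so only the own-variance terms attenuate.
True-score variance = [0.88 + 0.78 + 0.95] + 1.82 = 2.61 + 1.82 = 4.43.
Reliability = 4.43 / 4.82 = 0.919.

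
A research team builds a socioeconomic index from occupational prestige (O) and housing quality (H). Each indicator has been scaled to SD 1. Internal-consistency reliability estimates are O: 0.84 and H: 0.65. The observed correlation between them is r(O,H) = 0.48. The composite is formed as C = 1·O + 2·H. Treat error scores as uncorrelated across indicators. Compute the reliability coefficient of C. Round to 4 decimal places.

0.7746

Var(C) = 1 + 2² + 2·[2·0.48] = 5 + 1.92 = 6.92.
With uncorrelated errors the cross-covariances are all true-score covariance, so they carry over unchanged; only the diagonal terms shrink to ρᵢσᵢ².
True-score variance = [0.84 + 2²·0.65] + 1.92 = 3.44 + 1.92 = 5.36.
Reliability = 5.36 / 6.92 = 0.7746.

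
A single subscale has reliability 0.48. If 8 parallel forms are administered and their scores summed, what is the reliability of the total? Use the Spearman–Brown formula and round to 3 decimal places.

ρ_k = kρ / (1 + (k−1)ρ) = 8·0.48 / (1 + 7·0.48) = 3.840 / 4.360 = 0.881.

0.881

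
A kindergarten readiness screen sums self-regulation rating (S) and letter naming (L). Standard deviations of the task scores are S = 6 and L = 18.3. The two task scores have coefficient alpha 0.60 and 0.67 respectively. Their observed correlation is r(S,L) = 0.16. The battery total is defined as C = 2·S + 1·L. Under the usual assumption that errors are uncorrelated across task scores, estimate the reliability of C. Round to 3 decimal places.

Var(C) = 2²·6² + 18.3² + 2·[2·6·18.3·0.16] = 478.89 + 70.272 = 549.162.
Under uncorrelated errors the observed covariances equal the true-score covariances, so only the own-variance terms attenuate.
True-score variance = [2²·6²·0.60 + 18.3²·0.67] + 70.272 = 310.776 + 70.272 = 381.048.
Reliability = 381.048 / 549.162 = 0.694.

0.694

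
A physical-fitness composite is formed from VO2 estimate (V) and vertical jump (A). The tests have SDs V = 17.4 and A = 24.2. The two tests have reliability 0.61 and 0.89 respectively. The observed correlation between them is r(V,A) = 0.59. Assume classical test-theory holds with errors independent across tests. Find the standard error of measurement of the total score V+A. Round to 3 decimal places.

13.509

Var(total) = 888.4 + 496.874 = 1385.27.
True-score variance = 705.903 + 496.874 = 1202.78, so reliability = 0.8683.
Error variance = 1385.27 − 1202.78 = 182.497; SEM = √182.497 = 13.509.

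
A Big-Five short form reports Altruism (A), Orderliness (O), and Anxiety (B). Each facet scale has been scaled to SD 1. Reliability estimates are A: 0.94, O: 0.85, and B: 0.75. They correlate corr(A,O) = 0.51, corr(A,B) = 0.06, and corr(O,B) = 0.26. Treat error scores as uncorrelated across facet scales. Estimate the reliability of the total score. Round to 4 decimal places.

0.9013

Var(A+O+B) = 3 + 2·[0.51 + 0.06 + 0.26] = 3 + 1.66 = 4.66.
Because errors are independent across components, Cov(Tᵢ,Tⱼ) = Cov(Xᵢ,Xⱼ); the off-diagonal part of the true-score variance is the same as above.
True-score variance = [0.94 + 0.85 + 0.75] + 1.66 = 2.54 + 1.66 = 4.2.
Reliability = 4.2 / 4.66 = 0.9013.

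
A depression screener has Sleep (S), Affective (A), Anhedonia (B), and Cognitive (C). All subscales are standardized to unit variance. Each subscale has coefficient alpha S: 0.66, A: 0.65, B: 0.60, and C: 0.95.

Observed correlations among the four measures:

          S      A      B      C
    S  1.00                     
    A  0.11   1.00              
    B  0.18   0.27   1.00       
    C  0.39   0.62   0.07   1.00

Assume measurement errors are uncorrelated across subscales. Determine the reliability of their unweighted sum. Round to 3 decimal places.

0.843

Var(S+A+B+C) = 4 + 2·[0.11 + 0.18 + 0.39 + 0.27 + 0.62 + 0.07] = 4 + 3.28 = 7.28.
With uncorrelated errors the cross-covariances are all true-score covariance, so they carry over unchanged; only the diagonal terms shrink to ρᵢσᵢ².
True-score variance = [0.66 + 0.65 + 0.60 + 0.95] + 3.28 = 2.86 + 3.28 = 6.14.
Reliability = 6.14 / 7.28 = 0.843.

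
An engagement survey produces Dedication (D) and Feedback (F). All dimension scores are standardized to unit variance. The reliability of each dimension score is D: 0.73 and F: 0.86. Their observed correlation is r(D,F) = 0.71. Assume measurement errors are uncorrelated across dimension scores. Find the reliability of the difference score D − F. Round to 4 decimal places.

Var(D−F) = 1 + 1 − 2·0.71 = 2 − 1.42 = 0.58.
With uncorrelated errors the cross-covariances are all true-score covariance, so they carry over unchanged; only the diagonal terms shrink to ρᵢσᵢ².
True-score variance = [0.73 + 0.86] − 1.42 = 1.59 − 1.42 = 0.17.
Reliability = 0.17 / 0.58 = 0.2931.

0.2931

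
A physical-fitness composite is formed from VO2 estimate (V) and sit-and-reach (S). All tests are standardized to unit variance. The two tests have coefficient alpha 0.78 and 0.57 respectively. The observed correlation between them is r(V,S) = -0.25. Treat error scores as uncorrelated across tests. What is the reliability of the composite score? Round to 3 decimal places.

0.567

Var(V+S) = 2 + 2·[(-0.25)] = 2 − 0.5 = 1.5.
Under uncorrelated errors the observed covariances equal the true-score covariances, so only the own-variance terms attenuate.
True-score variance = [0.78 + 0.57] − 0.5 = 1.35 − 0.5 = 0.85.
Reliability = 0.85 / 1.5 = 0.567.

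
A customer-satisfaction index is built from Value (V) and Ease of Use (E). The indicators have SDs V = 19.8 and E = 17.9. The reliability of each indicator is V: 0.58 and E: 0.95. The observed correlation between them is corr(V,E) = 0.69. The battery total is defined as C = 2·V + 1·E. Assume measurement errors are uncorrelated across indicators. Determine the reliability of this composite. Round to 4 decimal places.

0.7647

Var(C) = 2²·19.8² + 17.9² + 2·[2·19.8·17.9·0.69] = 1888.57 + 978.199 = 2866.77.
With uncorrelated errors the cross-covariances are all true-score covariance, so they carry over unchanged; only the diagonal terms shrink to ρᵢσᵢ².
True-score variance = [2²·19.8²·0.58 + 17.9²·0.95] + 978.199 = 1213.92 + 978.199 = 2192.12.
Reliability = 2192.12 / 2866.77 = 0.7647.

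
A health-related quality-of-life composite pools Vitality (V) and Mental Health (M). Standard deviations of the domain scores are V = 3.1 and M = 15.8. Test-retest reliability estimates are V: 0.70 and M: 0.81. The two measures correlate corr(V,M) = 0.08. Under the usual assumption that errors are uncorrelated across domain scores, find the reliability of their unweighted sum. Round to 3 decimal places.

0.812

Var(V+M) = 3.1² + 15.8² + 2·[3.1·15.8·0.08] = 259.25 + 7.8368 = 267.087.
Because errors are independent across components, Cov(Tᵢ,Tⱼ) = Cov(Xᵢ,Xⱼ); the off-diagonal part of the true-score variance is the same as above.
True-score variance = [3.1²·0.70 + 15.8²·0.81] + 7.8368 = 208.935 + 7.8368 = 216.772.
Reliability = 216.772 / 267.087 = 0.812.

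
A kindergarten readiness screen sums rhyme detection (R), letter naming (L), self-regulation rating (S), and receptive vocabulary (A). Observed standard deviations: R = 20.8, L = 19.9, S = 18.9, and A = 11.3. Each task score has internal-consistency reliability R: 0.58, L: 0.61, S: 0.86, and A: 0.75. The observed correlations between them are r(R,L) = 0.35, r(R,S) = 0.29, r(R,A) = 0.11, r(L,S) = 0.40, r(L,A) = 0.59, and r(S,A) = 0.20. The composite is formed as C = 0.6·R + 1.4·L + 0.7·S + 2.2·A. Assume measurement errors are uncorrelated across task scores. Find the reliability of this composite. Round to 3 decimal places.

0.838

Var(C) = 0.6²·20.8² + 1.4²·19.9² + 0.7²·18.9² + 2.2²·11.3² + 2·[0.84·20.8·19.9·0.35 + 0.42·20.8·18.9·0.29 + 1.32·20.8·11.3·0.11 + 0.98·19.9·18.9·0.40 + 3.08·19.9·11.3·0.59 + 1.54·18.9·11.3·0.20] = 1724.98 + 1651.1 = 3376.08.
With uncorrelated errors the cross-covariances are all true-score covariance, so they carry over unchanged; only the diagonal terms shrink to ρᵢσᵢ².
True-score variance = [0.6²·20.8²·0.58 + 1.4²·19.9²·0.61 + 0.7²·18.9²·0.86 + 2.2²·11.3²·0.75] + 1651.1 = 1177.85 + 1651.1 = 2828.95.
Reliability = 2828.95 / 3376.08 = 0.838.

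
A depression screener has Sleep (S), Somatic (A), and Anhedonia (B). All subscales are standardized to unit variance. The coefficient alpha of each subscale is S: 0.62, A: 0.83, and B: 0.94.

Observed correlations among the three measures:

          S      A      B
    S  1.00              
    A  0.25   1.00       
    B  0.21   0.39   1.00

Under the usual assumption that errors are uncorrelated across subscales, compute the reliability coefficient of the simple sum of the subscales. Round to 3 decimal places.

Var(S+A+B) = 3 + 2·[0.25 + 0.21 + 0.39] = 3 + 1.7 = 4.7.
With uncorrelated errors the cross-covariances are all true-score covariance, so they carry over unchanged; only the diagonal terms shrink to ρᵢσᵢ².
True-score variance = [0.62 + 0.83 + 0.94] + 1.7 = 2.39 + 1.7 = 4.09.
Reliability = 4.09 / 4.7 = 0.870.

0.870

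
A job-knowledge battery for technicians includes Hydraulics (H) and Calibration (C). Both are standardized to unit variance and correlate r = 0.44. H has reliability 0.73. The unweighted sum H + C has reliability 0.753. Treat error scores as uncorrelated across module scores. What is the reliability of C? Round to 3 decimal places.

Var(H+C) = 2 + 2·0.44 = 2.880.
True-score variance = ρ_H + ρ_C + 2·0.44, so 0.753 = (0.73 + ρ_C + 0.88) / 2.880.
ρ_C = 0.753·2.880 − 0.73 − 0.88 = 0.559.

0.559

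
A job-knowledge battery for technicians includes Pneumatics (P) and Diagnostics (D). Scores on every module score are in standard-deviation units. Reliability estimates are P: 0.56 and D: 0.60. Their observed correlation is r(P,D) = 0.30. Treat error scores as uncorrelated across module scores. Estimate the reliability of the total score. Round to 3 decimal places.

Var(P+D) = 2 + 2·[0.30] = 2 + 0.6 = 2.6.
Under uncorrelated errors the observed covariances equal the true-score covariances, so only the own-variance terms attenuate.
True-score variance = [0.56 + 0.60] + 0.6 = 1.16 + 0.6 = 1.76.
Reliability = 1.76 / 2.6 = 0.677.

0.677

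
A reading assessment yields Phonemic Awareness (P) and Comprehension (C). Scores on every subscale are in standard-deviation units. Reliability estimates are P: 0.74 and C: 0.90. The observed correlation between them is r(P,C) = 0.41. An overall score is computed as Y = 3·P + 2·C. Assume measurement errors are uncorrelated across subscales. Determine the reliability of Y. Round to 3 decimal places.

Var(Y) = 3² + 2² + 2·[6·0.41] = 13 + 4.92 = 17.92.
Under uncorrelated errors the observed covariances equal the true-score covariances, so only the own-variance terms attenuate.
True-score variance = [3²·0.74 + 2²·0.90] + 4.92 = 10.26 + 4.92 = 15.18.
Reliability = 15.18 / 17.92 = 0.847.

0.847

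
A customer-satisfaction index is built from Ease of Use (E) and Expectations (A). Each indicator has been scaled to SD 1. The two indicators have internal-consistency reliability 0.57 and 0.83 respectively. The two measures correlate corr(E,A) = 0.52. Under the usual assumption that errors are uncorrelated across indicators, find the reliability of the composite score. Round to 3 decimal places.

0.803

Var(E+A) = 2 + 2·[0.52] = 2 + 1.04 = 3.04.
Under uncorrelated errors the observed covariances equal the true-score covariances, so only the own-variance terms attenuate.
True-score variance = [0.57 + 0.83] + 1.04 = 1.4 + 1.04 = 2.44.
Reliability = 2.44 / 3.04 = 0.803.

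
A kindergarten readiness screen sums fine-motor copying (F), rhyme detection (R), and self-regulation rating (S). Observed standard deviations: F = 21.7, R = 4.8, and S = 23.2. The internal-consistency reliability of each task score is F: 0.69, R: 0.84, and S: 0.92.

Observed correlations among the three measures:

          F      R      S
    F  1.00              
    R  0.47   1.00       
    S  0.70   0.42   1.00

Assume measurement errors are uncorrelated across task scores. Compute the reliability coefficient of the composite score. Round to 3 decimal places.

Var(F+R+S) = 21.7² + 4.8² + 23.2² + 2·[21.7·4.8·0.47 + 21.7·23.2·0.70 + 4.8·23.2·0.42] = 1032.17 + 896.269 = 1928.44.
Under uncorrelated errors the observed covariances equal the true-score covariances, so only the own-variance terms attenuate.
True-score variance = [21.7²·0.69 + 4.8²·0.84 + 23.2²·0.92] + 896.269 = 839.448 + 896.269 = 1735.72.
Reliability = 1735.72 / 1928.44 = 0.900.

0.900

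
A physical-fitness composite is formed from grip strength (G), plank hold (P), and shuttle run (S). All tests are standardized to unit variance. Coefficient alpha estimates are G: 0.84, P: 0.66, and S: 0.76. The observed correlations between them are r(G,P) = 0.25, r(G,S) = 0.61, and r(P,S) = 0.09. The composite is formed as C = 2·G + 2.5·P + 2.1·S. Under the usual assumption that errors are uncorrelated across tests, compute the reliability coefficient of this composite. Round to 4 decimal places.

0.8354

Var(C) = 2² + 2.5² + 2.1² + 2·[5·0.25 + 4.2·0.61 + 5.25·0.09] = 14.66 + 8.569 = 23.229.
Because errors are independent across components, Cov(Tᵢ,Tⱼ) = Cov(Xᵢ,Xⱼ); the off-diagonal part of the true-score variance is the same as above.
True-score variance = [2²·0.84 + 2.5²·0.66 + 2.1²·0.76] + 8.569 = 10.8366 + 8.569 = 19.4056.
Reliability = 19.4056 / 23.229 = 0.8354.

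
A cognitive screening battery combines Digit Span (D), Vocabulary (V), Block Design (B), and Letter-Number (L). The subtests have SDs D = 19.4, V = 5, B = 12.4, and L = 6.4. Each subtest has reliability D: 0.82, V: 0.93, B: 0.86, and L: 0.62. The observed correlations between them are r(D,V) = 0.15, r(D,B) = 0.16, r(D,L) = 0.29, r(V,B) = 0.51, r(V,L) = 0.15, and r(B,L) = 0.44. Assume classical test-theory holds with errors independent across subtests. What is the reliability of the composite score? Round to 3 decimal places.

Var(D+V+B+L) = 19.4² + 5² + 12.4² + 6.4² + 2·[19.4·5·0.15 + 19.4·12.4·0.16 + 19.4·6.4·0.29 + 5·12.4·0.51 + 5·6.4·0.15 + 12.4·6.4·0.44] = 596.08 + 320.769 = 916.849.
With uncorrelated errors the cross-covariances are all true-score covariance, so they carry over unchanged; only the diagonal terms shrink to ρᵢσᵢ².
True-score variance = [19.4²·0.82 + 5²·0.93 + 12.4²·0.86 + 6.4²·0.62] + 320.769 = 489.494 + 320.769 = 810.263.
Reliability = 810.263 / 916.849 = 0.884.

0.884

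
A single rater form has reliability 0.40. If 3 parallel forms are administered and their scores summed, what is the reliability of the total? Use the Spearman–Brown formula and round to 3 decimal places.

0.667

ρ_k = kρ / (1 + (k−1)ρ) = 3·0.40 / (1 + 2·0.40) = 1.200 / 1.800 = 0.667.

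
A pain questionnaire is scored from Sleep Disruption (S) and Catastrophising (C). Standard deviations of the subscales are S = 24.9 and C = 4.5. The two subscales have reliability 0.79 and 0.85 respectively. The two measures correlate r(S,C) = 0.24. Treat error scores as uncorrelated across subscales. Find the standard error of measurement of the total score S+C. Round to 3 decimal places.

Var(total) = 640.26 + 53.784 = 694.044.
True-score variance = 507.02 + 53.784 = 560.804, so reliability = 0.8080.
Error variance = 694.044 − 560.804 = 133.24; SEM = √133.24 = 11.543.

11.543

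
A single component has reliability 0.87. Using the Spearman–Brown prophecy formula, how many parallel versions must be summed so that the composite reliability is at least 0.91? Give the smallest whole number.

2

k ≥ ρ*(1−ρ₁)/(ρ₁(1−ρ*)) = 0.91·0.13 / (0.87·0.09) = 1.511.
Smallest integer k = 2.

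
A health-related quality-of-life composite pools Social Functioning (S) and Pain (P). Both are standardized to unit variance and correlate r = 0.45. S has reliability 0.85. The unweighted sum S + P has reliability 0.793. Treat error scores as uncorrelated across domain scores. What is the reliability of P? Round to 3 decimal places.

Var(S+P) = 2 + 2·0.45 = 2.900.
True-score variance = ρ_S + ρ_P + 2·0.45, so 0.793 = (0.85 + ρ_P + 0.90) / 2.900.
ρ_P = 0.793·2.900 − 0.85 − 0.90 = 0.550.

0.550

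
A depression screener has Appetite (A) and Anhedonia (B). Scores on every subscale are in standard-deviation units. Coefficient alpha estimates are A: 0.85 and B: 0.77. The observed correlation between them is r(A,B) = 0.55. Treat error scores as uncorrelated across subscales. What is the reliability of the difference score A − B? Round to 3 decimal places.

Var(A−B) = 1 + 1 − 2·0.55 = 2 − 1.1 = 0.9.
Under uncorrelated errors the observed covariances equal the true-score covariances, so only the own-variance terms attenuate.
True-score variance = [0.85 + 0.77] − 1.1 = 1.62 − 1.1 = 0.52.
Reliability = 0.52 / 0.9 = 0.578.

0.578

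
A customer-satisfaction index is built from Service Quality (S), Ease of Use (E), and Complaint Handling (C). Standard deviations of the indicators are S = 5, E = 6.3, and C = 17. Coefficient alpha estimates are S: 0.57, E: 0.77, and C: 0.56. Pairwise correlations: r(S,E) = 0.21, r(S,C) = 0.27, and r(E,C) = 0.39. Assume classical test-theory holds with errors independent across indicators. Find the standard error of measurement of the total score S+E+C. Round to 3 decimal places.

12.126

Var(total) = 353.69 + 142.668 = 496.358.
True-score variance = 206.651 + 142.668 = 349.319, so reliability = 0.7038.
Error variance = 496.358 − 349.319 = 147.039; SEM = √147.039 = 12.126.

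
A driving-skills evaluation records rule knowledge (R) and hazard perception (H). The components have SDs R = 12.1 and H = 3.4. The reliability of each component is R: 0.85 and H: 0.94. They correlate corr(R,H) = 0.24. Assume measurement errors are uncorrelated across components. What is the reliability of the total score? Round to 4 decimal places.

0.8725

Var(R+H) = 12.1² + 3.4² + 2·[12.1·3.4·0.24] = 157.97 + 19.7472 = 177.717.
Because errors are independent across components, Cov(Tᵢ,Tⱼ) = Cov(Xᵢ,Xⱼ); the off-diagonal part of the true-score variance is the same as above.
True-score variance = [12.1²·0.85 + 3.4²·0.94] + 19.7472 = 135.315 + 19.7472 = 155.062.
Reliability = 155.062 / 177.717 = 0.8725.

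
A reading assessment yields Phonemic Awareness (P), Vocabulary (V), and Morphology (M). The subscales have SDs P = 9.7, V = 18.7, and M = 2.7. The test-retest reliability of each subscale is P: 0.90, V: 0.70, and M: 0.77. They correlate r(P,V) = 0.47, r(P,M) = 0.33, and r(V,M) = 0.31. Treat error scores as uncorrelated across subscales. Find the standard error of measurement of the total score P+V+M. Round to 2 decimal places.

10.77

Var(total) = 451.07 + 219.096 = 670.166.
True-score variance = 335.077 + 219.096 = 554.173, so reliability = 0.8269.
Error variance = 670.166 − 554.173 = 115.993; SEM = √115.993 = 10.77.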